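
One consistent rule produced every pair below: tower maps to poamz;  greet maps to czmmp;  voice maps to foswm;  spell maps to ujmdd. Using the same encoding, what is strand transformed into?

upzgtr

t(19)→p(15) and o(14)→o(14) fit y≡21x+6 (mod 26); the inverse of 21 mod 26 is 5. This is an affine cipher: with a=0,…,z=25, each position x becomes (21x+6) mod 26.
For strand: s(18)→21·18+6≡20=u; t(19)→21·19+6≡15=p; r(17)→21·17+6≡25=z; a(0)→21·0+6≡6=g; n(13)→21·13+6≡19=t; d(3)→21·3+6≡17=r (all mod 26).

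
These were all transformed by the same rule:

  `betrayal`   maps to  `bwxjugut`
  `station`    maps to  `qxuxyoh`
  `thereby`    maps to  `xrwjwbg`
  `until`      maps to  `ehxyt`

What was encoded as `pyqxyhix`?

This is an affine cipher: with a=0,…,z=25, each position x becomes (7x+20) mod 26.
Decoding pyqxyhix: p(15)→15·(15−20)≡3=d; y(24)→15·(24−20)≡8=i; q(16)→15·(16−20)≡18=s; x(23)→15·(23−20)≡19=t; y(24)→15·(24−20)≡8=i; h(7)→15·(7−20)≡13=n; i(8)→15·(8−20)≡2=c; x(23)→15·(23−20)≡19=t (all mod 26).

distinct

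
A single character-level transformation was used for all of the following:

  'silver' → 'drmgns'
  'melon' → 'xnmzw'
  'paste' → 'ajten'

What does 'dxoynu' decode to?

Shifts by position in silver: pos 0: s→d (+11), pos 1: i→r (+9), pos 2: l→m (+1), pos 3: v→g (+11), pos 4: e→n (+9), pos 5: r→s (+1) — repeating every 3. The shifts repeat in a cycle of length 3: positions 0,1,… shift by +11, +9, +1, then the pattern repeats.
Decoding dxoynu: d−11=s, x−9=o, o−1=n, y−11=n, n−9=e, u−1=t.

sonnet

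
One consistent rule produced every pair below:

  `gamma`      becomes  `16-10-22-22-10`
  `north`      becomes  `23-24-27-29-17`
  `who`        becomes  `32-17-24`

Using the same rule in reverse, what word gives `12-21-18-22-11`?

climb

g is letter #7 and maps to 16: an offset of 9. Each letter is replaced by its alphabet position (a=1..z=26) + 9.
Decoding 12-21-18-22-11: 12→(12−9)÷1=3=c, 21→(21−9)÷1=12=l, 18→(18−9)÷1=9=i, 22→(22−9)÷1=13=m, 11→(11−9)÷1=2=b.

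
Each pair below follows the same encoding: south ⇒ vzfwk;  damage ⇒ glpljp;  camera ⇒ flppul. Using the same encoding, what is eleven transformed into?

The shift depends on letter class: consonant s→v is +3, but vowel o→z is +11. The rule splits by letter class: vowels +11, consonants +3.
Applying it to eleven: e(vowel)+11=p, l(cons)+3=o, e(vowel)+11=p, v(cons)+3=y, e(vowel)+11=p, n(cons)+3=q.

popypq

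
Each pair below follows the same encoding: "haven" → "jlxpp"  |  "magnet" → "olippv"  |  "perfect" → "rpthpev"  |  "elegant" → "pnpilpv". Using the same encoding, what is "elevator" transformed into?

The shift depends on letter class: consonant h→j is +2, but vowel a→l is +11. The rule splits by letter class: vowels +11, consonants +2.
For elevator: e(vowel)+11=p, l(cons)+2=n, e(vowel)+11=p, v(cons)+2=x, a(vowel)+11=l, t(cons)+2=v, o(vowel)+11=z, r(cons)+2=t.

pnpxlvzt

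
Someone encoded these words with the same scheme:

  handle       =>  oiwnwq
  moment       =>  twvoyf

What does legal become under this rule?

In handle: h→o is +7, a→i is +8, n→w is +9, d→n is +10 — the shift increases by 1 each position. The shift increases by 1 at each position, starting from +7: 7, 8, 9, ….
Applying it to legal: l+7=s, e+8=m, g+9=p, a+10=k, l+11=w.

smpkw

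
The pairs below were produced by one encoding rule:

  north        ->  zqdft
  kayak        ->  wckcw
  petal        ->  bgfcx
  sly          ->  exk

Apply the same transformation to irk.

kdw

The shift depends on letter class: consonant n→z is +12, but vowel o→q is +2. Vowels shift forward by 2 and consonants shift forward by 12.
For irk: i(vowel)+2=k, r(cons)+12=d, k(cons)+12=w.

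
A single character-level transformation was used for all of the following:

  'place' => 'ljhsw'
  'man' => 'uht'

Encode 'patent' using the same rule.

The output letters match the input read backwards, each shifted +7: place reversed is ecalp. Two steps: reverse the string, then apply a Caesar shift of +7.
For patent: reverse → tnetap; then shift: t+7=a, n+7=u, e+7=l, t+7=a, a+7=h, p+7=w.

aulahw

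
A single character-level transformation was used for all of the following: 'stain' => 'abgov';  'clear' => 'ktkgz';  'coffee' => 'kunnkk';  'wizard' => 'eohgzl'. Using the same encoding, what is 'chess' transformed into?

The shift depends on letter class: consonant s→a is +8, but vowel a→g is +6. Two shifts are in play — +6 for a/e/i/o/u, +8 for every other letter.
Applying it to chess: c(cons)+8=k, h(cons)+8=p, e(vowel)+6=k, s(cons)+8=a, s(cons)+8=a.

kpkaa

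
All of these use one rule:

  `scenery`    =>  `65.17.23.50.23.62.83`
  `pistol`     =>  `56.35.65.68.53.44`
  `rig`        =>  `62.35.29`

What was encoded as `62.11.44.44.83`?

rally

s(#19)→65 and c(#3)→17: differences scale by 3, so n = 3·pos + 8. The formula is n = 3×(alphabet index, a=1) + 8.
Reversing it on 62.11.44.44.83: 62→(62−8)÷3=18=r, 11→(11−8)÷3=1=a, 44→(44−8)÷3=12=l, 44→(44−8)÷3=12=l, 83→(83−8)÷3=25=y.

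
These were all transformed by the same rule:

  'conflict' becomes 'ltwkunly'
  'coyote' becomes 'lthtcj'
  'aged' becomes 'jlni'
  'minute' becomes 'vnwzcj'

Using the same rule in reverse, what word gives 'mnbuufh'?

display

It's a Vigenère-style cipher with numeric key [9,5]: position i shifts by key[i mod 2].
Undoing it on mnbuufh: m−9=d, n−5=i, b−9=s, u−5=p, u−9=l, f−5=a, h−9=y.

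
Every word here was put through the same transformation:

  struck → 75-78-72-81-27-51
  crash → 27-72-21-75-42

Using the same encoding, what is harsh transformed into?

s(#19)→75 and t(#20)→78: differences scale by 3, so n = 3·pos + 18. With a=1..z=26, the number is 3·pos + 18.
Applying it to harsh: h=8→42, a=1→21, r=18→72, s=19→75, h=8→42.

42-21-72-75-42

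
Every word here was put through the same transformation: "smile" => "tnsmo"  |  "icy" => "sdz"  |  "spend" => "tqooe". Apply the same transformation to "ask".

ktl

The rule splits by letter class: vowels +10, consonants +1.
On ask: a(vowel)+10=k, s(cons)+1=t, k(cons)+1=l.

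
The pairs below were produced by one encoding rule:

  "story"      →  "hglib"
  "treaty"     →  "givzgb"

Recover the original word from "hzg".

Letters are reflected about the middle of the alphabet (position → 25−position): Atbash.
Reversing it on hzg: h↔s, z↔a, g↔t.

sat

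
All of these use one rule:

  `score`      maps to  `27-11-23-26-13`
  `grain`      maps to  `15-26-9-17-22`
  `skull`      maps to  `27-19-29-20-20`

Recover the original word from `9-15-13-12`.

aged

s is letter #19 and maps to 27: an offset of 8. The number is (letter's place in the alphabet, a=1) + 8.
Decoding 9-15-13-12: 9→(9−8)÷1=1=a, 15→(15−8)÷1=7=g, 13→(13−8)÷1=5=e, 12→(12−8)÷1=4=d.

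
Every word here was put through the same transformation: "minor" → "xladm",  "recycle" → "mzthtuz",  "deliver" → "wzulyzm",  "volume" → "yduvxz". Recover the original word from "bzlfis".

weight

m(12)→x(23) and i(8)→l(11) fit y≡3x+13 (mod 26); the inverse of 3 mod 26 is 9. Each letter's alphabet position (a=0..z=25) is mapped through 3·x+13 mod 26 — an affine cipher.
Reversing it on bzlfis: b(1)→9·(1−13)≡22=w; z(25)→9·(25−13)≡4=e; l(11)→9·(11−13)≡8=i; f(5)→9·(5−13)≡6=g; i(8)→9·(8−13)≡7=h; s(18)→9·(18−13)≡19=t (all mod 26).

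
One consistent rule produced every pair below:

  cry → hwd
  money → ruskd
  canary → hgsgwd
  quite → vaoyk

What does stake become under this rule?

xygpk

The shift depends on letter class: consonant c→h is +5, but vowel o→u is +6. Two shifts are in play — +6 for a/e/i/o/u, +5 for every other letter.
Applying it to stake: s(cons)+5=x, t(cons)+5=y, a(vowel)+6=g, k(cons)+5=p, e(vowel)+6=k.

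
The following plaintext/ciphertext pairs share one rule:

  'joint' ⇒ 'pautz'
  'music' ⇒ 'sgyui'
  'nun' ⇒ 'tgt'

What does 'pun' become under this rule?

vgt

The shift depends on letter class: consonant j→p is +6, but vowel o→a is +12. The rule splits by letter class: vowels +12, consonants +6.
On pun: p(cons)+6=v, u(vowel)+12=g, n(cons)+6=t.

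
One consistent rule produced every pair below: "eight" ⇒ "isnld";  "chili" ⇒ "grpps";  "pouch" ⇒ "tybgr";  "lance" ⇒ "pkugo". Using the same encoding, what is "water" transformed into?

Shifts by position in eight: pos 0: e→i (+4), pos 1: i→s (+10), pos 2: g→n (+7), pos 3: h→l (+4), pos 4: t→d (+10) — repeating every 3. It's a Vigenère-style cipher with numeric key [4,10,7]: position i shifts by key[i mod 3].
For water: w+4=a, a+10=k, t+7=a, e+4=i, r+10=b.

akaib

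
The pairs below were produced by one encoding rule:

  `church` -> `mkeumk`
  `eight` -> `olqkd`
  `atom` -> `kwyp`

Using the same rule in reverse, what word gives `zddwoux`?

Shifts by position in church: pos 0: c→m (+10), pos 1: h→k (+3), pos 2: u→e (+10), pos 3: r→u (+3) — repeating every 2. A repeating key of period 2 is used — shifts +10, +3 over and over.
Decoding zddwoux: z−10=p, d−3=a, d−10=t, w−3=t, o−10=e, u−3=r, x−10=n.

pattern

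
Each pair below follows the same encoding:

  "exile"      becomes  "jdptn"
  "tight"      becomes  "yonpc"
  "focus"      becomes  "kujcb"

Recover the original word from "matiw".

In exile: e→j is +5, x→d is +6, i→p is +7, l→t is +8 — the shift increases by 1 each position. Each letter shifts forward by (position + 5), i.e. 5, 6, 7, … — the shift grows by one for each successive letter.
Reversing it on matiw: m−5=h, a−6=u, t−7=m, i−8=a, w−9=n.

human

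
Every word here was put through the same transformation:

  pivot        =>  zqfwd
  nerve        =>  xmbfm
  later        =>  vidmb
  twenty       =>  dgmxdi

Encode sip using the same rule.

cqz

Two shifts are in play — +8 for a/e/i/o/u, +10 for every other letter.
For sip: s(cons)+10=c, i(vowel)+8=q, p(cons)+10=z.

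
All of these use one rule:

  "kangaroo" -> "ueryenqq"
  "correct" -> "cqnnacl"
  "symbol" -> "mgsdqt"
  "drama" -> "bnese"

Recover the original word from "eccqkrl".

account

k(10)→u(20) and a(0)→e(4) fit y≡25x+4 (mod 26); the inverse of 25 mod 26 is 25. This is an affine cipher: with a=0,…,z=25, each position x becomes (25x+4) mod 26.
Undoing it on eccqkrl: e(4)→25·(4−4)≡0=a; c(2)→25·(2−4)≡2=c; c(2)→25·(2−4)≡2=c; q(16)→25·(16−4)≡14=o; k(10)→25·(10−4)≡20=u; r(17)→25·(17−4)≡13=n; l(11)→25·(11−4)≡19=t (all mod 26).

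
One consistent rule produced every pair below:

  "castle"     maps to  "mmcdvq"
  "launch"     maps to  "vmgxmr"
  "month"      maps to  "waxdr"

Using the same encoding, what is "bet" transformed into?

lqd

The shift depends on letter class: consonant c→m is +10, but vowel a→m is +12. Vowels shift forward by 12 and consonants shift forward by 10.
For bet: b(cons)+10=l, e(vowel)+12=q, t(cons)+10=d.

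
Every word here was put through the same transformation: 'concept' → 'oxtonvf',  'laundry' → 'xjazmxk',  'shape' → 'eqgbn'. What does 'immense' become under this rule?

Shifts by position in concept: pos 0: c→o (+12), pos 1: o→x (+9), pos 2: n→t (+6), pos 3: c→o (+12), pos 4: e→n (+9), pos 5: p→v (+6) — repeating every 3. A repeating key of period 3 is used — shifts +12, +9, +6 over and over.
For immense: i+12=u, m+9=v, m+6=s, e+12=q, n+9=w, s+6=y, e+12=q.

uvsqwyq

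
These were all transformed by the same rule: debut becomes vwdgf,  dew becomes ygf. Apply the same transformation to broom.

oqqtd

The output letters match the input read backwards, each shifted +2: debut reversed is tubed. Read the word backwards and shift each letter +2.
On broom: reverse → moorb; then shift: m+2=o, o+2=q, o+2=q, r+2=t, b+2=d.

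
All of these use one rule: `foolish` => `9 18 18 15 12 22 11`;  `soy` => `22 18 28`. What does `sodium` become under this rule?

f is letter #6 and maps to 9: an offset of 3. Each letter is replaced by its alphabet position (a=1..z=26) + 3.
On sodium: s=19→22, o=15→18, d=4→7, i=9→12, u=21→24, m=13→16.

22 18 7 12 24 16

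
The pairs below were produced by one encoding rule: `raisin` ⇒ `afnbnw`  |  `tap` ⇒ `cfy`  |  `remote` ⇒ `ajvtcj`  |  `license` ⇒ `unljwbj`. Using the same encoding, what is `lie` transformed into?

The shift depends on letter class: consonant r→a is +9, but vowel a→f is +5. Two shifts are in play — +5 for a/e/i/o/u, +9 for every other letter.
For lie: l(cons)+9=u, i(vowel)+5=n, e(vowel)+5=j.

unj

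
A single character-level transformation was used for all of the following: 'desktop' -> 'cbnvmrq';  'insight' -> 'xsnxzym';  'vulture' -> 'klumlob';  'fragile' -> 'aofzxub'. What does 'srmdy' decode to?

d(3)→c(2) and e(4)→b(1) fit y≡25x+5 (mod 26); the inverse of 25 mod 26 is 25. Treating letters as 0–25, the rule is x ↦ 25x + 5 (mod 26).
Undoing it on srmdy: s(18)→25·(18−5)≡13=n; r(17)→25·(17−5)≡14=o; m(12)→25·(12−5)≡19=t; d(3)→25·(3−5)≡2=c; y(24)→25·(24−5)≡7=h (all mod 26).

notch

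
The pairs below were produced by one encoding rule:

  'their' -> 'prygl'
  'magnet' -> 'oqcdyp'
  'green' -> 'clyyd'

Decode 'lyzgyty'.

Treating letters as 0–25, the rule is x ↦ 15x + 16 (mod 26).
Decoding lyzgyty: l(11)→7·(11−16)≡17=r; y(24)→7·(24−16)≡4=e; z(25)→7·(25−16)≡11=l; g(6)→7·(6−16)≡8=i; y(24)→7·(24−16)≡4=e; t(19)→7·(19−16)≡21=v; y(24)→7·(24−16)≡4=e (all mod 26).

relieve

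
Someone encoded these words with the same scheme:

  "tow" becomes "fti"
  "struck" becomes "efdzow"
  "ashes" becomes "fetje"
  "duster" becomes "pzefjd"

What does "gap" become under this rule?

sfb

Vowels shift forward by 5 and consonants shift forward by 12.
For gap: g(cons)+12=s, a(vowel)+5=f, p(cons)+12=b.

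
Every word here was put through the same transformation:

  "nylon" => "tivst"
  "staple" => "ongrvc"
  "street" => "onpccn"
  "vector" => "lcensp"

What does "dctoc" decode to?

n(13)→t(19) and y(24)→i(8) fit y≡25x+6 (mod 26); the inverse of 25 mod 26 is 25. This is an affine cipher: with a=0,…,z=25, each position x becomes (25x+6) mod 26.
Decoding dctoc: d(3)→25·(3−6)≡3=d; c(2)→25·(2−6)≡4=e; t(19)→25·(19−6)≡13=n; o(14)→25·(14−6)≡18=s; c(2)→25·(2−6)≡4=e (all mod 26).

dense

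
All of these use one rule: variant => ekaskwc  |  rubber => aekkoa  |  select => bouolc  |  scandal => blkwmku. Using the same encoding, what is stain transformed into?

Vowels shift forward by 10 and consonants shift forward by 9.
Applying it to stain: s(cons)+9=b, t(cons)+9=c, a(vowel)+10=k, i(vowel)+10=s, n(cons)+9=w.

bcksw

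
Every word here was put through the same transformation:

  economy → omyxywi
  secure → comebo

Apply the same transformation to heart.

rokbd

Compare letters: e→o is +10, c→m is +10, o→y is +10 — a constant shift. Each letter is shifted forward by 10 in the alphabet (a Caesar shift of +10).
On heart: h+10=r, e+10=o, a+10=k, r+10=b, t+10=d.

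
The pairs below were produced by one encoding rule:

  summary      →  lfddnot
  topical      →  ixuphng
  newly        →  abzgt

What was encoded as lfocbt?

survey

s(18)→l(11) and u(20)→f(5) fit y≡23x+13 (mod 26); the inverse of 23 mod 26 is 17. Treating letters as 0–25, the rule is x ↦ 23x + 13 (mod 26).
Reversing it on lfocbt: l(11)→17·(11−13)≡18=s; f(5)→17·(5−13)≡20=u; o(14)→17·(14−13)≡17=r; c(2)→17·(2−13)≡21=v; b(1)→17·(1−13)≡4=e; t(19)→17·(19−13)≡24=y (all mod 26).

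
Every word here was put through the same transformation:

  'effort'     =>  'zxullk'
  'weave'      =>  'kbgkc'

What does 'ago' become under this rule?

umg

The output letters match the input read backwards, each shifted +6: effort reversed is troffe. The word is reversed, then every letter is shifted forward by 6.
For ago: reverse → oga; then shift: o+6=u, g+6=m, a+6=g.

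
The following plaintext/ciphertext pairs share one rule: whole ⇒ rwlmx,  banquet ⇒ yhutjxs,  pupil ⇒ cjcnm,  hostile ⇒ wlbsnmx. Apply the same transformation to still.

w(22)→r(17) and h(7)→w(22) fit y≡17x+7 (mod 26); the inverse of 17 mod 26 is 23. This is an affine cipher: with a=0,…,z=25, each position x becomes (17x+7) mod 26.
Applying it to still: s(18)→17·18+7≡1=b; t(19)→17·19+7≡18=s; i(8)→17·8+7≡13=n; l(11)→17·11+7≡12=m; l(11)→17·11+7≡12=m (all mod 26).

bsnmm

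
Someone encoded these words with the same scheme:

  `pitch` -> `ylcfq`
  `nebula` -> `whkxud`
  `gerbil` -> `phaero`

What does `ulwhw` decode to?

linen

Shifts by position in pitch: pos 0: p→y (+9), pos 1: i→l (+3), pos 2: t→c (+9), pos 3: c→f (+3) — repeating every 2. The shifts repeat in a cycle of length 2: positions 0,1,… shift by +9, +3, then the pattern repeats.
Reversing it on ulwhw: u−9=l, l−3=i, w−9=n, h−3=e, w−9=n.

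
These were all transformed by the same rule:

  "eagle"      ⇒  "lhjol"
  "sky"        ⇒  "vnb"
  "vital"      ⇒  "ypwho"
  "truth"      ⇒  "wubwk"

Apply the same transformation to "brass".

The rule splits by letter class: vowels +7, consonants +3.
For brass: b(cons)+3=e, r(cons)+3=u, a(vowel)+7=h, s(cons)+3=v, s(cons)+3=v.

euhvv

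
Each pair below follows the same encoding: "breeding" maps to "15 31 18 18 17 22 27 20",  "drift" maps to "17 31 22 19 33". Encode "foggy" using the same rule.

b is letter #2 and maps to 15: an offset of 13. The number is (letter's place in the alphabet, a=1) + 13.
Applying it to foggy: f=6→19, o=15→28, g=7→20, g=7→20, y=25→38.

19 28 20 20 38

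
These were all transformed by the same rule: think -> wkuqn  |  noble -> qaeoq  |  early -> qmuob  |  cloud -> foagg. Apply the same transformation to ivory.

uyaub

The shift depends on letter class: consonant t→w is +3, but vowel i→u is +12. Vowels shift forward by 12 and consonants shift forward by 3.
Applying it to ivory: i(vowel)+12=u, v(cons)+3=y, o(vowel)+12=a, r(cons)+3=u, y(cons)+3=b.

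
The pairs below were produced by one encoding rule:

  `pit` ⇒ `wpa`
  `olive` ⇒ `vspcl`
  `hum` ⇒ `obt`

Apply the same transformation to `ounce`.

Compare letters: p→w is +7, i→p is +7, t→a is +7 — a constant shift. It's a constant shift of +7 (ROT7).
Applying it to ounce: o+7=v, u+7=b, n+7=u, c+7=j, e+7=l.

vbujl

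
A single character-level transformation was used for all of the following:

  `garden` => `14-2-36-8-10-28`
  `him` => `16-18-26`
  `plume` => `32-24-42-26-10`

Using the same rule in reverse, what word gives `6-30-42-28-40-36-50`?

country

Each letter becomes 2×(its alphabet position, a=1..z=26).
Decoding 6-30-42-28-40-36-50: 6→(6−0)÷2=3=c, 30→(30−0)÷2=15=o, 42→(42−0)÷2=21=u, 28→(28−0)÷2=14=n, 40→(40−0)÷2=20=t, 36→(36−0)÷2=18=r, 50→(50−0)÷2=25=y.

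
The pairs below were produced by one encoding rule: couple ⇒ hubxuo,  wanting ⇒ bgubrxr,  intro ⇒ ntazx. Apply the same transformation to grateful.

The shift increases by 1 at each position, starting from +5: 5, 6, 7, ….
Applying it to grateful: g+5=l, r+6=x, a+7=h, t+8=b, e+9=n, f+10=p, u+11=f, l+12=x.

lxhbnpfx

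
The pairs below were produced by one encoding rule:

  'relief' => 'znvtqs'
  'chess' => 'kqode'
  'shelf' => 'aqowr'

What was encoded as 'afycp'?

In relief: r→z is +8, e→n is +9, l→v is +10, i→t is +11 — the shift increases by 1 each position. The shift increases by 1 at each position, starting from +8: 8, 9, 10, ….
Undoing it on afycp: a−8=s, f−9=w, y−10=o, c−11=r, p−12=d.

sword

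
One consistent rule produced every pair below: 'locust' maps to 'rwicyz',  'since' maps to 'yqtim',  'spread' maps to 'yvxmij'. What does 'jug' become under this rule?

The shift depends on letter class: consonant l→r is +6, but vowel o→w is +8. The rule splits by letter class: vowels +8, consonants +6.
On jug: j(cons)+6=p, u(vowel)+8=c, g(cons)+6=m.

pcm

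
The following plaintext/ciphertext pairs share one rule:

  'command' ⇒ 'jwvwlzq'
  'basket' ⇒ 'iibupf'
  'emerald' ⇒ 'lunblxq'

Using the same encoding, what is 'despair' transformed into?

kmbzlue

In command: c→j is +7, o→w is +8, m→v is +9, m→w is +10 — the shift increases by 1 each position. Letter i (0-indexed) is shifted by i+7, so successive shifts are 7, 8, 9, ….
For despair: d+7=k, e+8=m, s+9=b, p+10=z, a+11=l, i+12=u, r+13=e.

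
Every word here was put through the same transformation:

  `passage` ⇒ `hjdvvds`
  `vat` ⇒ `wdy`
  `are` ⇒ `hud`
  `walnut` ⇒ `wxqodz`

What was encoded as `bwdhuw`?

treaty

Two steps: reverse the string, then apply a Caesar shift of +3.
Reversing it on bwdhuw: shift back: b−3=y, w−3=t, d−3=a, h−3=e, u−3=r, w−3=t → ytaert; then reverse → treaty.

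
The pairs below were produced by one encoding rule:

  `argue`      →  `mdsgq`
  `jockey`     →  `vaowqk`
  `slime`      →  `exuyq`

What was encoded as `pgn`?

dub

Compare letters: a→m is +12, r→d is +12, g→s is +12 — a constant shift. Every letter moves 12 places later in the alphabet, wrapping around z→a.
Undoing it on pgn: p−12=d, g−12=u, n−12=b.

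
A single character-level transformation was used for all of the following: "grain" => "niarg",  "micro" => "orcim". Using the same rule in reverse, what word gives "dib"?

It's just the letters in reverse order.
Undoing it on dib: then reverse → bid.

bid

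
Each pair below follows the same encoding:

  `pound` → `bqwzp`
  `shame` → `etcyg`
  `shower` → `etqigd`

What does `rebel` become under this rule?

dgngx

The shift depends on letter class: consonant p→b is +12, but vowel o→q is +2. Vowels shift forward by 2 and consonants shift forward by 12.
For rebel: r(cons)+12=d, e(vowel)+2=g, b(cons)+12=n, e(vowel)+2=g, l(cons)+12=x.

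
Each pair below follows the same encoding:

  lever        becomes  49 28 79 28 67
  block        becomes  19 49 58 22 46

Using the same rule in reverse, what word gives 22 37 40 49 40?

Each letter becomes 3×(its alphabet position, a=1..z=26) + 13.
Reversing it on 22 37 40 49 40: 22→(22−13)÷3=3=c, 37→(37−13)÷3=8=h, 40→(40−13)÷3=9=i, 49→(49−13)÷3=12=l, 40→(40−13)÷3=9=i.

chili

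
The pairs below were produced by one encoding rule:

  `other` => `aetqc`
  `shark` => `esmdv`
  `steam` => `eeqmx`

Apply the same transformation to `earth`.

qldfs

Shifts by position in other: pos 0: o→a (+12), pos 1: t→e (+11), pos 2: h→t (+12), pos 3: e→q (+12), pos 4: r→c (+11) — repeating every 3. It's a Vigenère-style cipher with numeric key [12,11,12]: position i shifts by key[i mod 3].
On earth: e+12=q, a+11=l, r+12=d, t+12=f, h+11=s.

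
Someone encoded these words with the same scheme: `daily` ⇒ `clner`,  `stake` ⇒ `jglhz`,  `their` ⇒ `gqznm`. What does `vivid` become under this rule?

Each letter's alphabet position (a=0..z=25) is mapped through 23·x+11 mod 26 — an affine cipher.
For vivid: v(21)→23·21+11≡0=a; i(8)→23·8+11≡13=n; v(21)→23·21+11≡0=a; i(8)→23·8+11≡13=n; d(3)→23·3+11≡2=c (all mod 26).

ananc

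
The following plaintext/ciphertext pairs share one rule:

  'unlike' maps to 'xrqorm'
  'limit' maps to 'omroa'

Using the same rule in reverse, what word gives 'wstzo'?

tooth

In unlike: u→x is +3, n→r is +4, l→q is +5, i→o is +6 — the shift increases by 1 each position. Each letter shifts forward by (position + 3), i.e. 3, 4, 5, … — the shift grows by one for each successive letter.
Reversing it on wstzo: w−3=t, s−4=o, t−5=o, z−6=t, o−7=h.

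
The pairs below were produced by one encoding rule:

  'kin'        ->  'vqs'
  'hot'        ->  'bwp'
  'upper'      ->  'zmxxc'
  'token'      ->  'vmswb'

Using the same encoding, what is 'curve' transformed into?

mdzck

Two steps: reverse the string, then apply a Caesar shift of +8.
On curve: reverse → evruc; then shift: e+8=m, v+8=d, r+8=z, u+8=c, c+8=k.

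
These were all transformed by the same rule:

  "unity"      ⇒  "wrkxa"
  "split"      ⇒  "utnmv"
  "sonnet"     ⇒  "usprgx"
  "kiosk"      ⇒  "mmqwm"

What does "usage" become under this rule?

wwckg

The shifts repeat in a cycle of length 2: positions 0,1,… shift by +2, +4, then the pattern repeats.
On usage: u+2=w, s+4=w, a+2=c, g+4=k, e+2=g.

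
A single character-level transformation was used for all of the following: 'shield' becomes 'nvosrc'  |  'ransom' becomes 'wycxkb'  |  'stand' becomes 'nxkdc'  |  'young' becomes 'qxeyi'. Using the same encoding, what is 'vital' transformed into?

The output letters match the input read backwards, each shifted +10: shield reversed is dleihs. The word is reversed, then every letter is shifted forward by 10.
On vital: reverse → lativ; then shift: l+10=v, a+10=k, t+10=d, i+10=s, v+10=f.

vkdsf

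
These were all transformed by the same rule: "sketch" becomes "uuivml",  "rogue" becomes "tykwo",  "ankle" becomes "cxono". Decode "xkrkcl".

vanish

Shifts by position in sketch: pos 0: s→u (+2), pos 1: k→u (+10), pos 2: e→i (+4), pos 3: t→v (+2), pos 4: c→m (+10), pos 5: h→l (+4) — repeating every 3. It's a Vigenère-style cipher with numeric key [2,10,4]: position i shifts by key[i mod 3].
Reversing it on xkrkcl: x−2=v, k−10=a, r−4=n, k−2=i, c−10=s, l−4=h.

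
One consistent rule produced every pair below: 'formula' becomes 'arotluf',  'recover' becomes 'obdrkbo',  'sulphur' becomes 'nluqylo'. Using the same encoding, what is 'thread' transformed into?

Treating letters as 0–25, the rule is x ↦ 25x + 5 (mod 26).
On thread: t(19)→25·19+5≡12=m; h(7)→25·7+5≡24=y; r(17)→25·17+5≡14=o; e(4)→25·4+5≡1=b; a(0)→25·0+5≡5=f; d(3)→25·3+5≡2=c (all mod 26).

myobfc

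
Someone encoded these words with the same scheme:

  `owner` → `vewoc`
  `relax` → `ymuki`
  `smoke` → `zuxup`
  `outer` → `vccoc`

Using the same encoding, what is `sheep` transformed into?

In owner: o→v is +7, w→e is +8, n→w is +9, e→o is +10 — the shift increases by 1 each position. Letter i (0-indexed) is shifted by i+7, so successive shifts are 7, 8, 9, ….
For sheep: s+7=z, h+8=p, e+9=n, e+10=o, p+11=a.

zpnoa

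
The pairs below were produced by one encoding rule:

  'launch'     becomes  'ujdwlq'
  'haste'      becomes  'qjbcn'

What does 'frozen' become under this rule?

oaxinw

Compare letters: l→u is +9, a→j is +9, u→d is +9 — a constant shift. This is a Caesar cipher with shift 9.
Applying it to frozen: f+9=o, r+9=a, o+9=x, z+9=i, e+9=n, n+9=w.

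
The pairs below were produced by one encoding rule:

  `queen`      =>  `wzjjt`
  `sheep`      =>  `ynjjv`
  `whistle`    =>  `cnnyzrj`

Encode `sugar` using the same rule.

The shift depends on letter class: consonant q→w is +6, but vowel u→z is +5. The rule splits by letter class: vowels +5, consonants +6.
Applying it to sugar: s(cons)+6=y, u(vowel)+5=z, g(cons)+6=m, a(vowel)+5=f, r(cons)+6=x.

yzmfx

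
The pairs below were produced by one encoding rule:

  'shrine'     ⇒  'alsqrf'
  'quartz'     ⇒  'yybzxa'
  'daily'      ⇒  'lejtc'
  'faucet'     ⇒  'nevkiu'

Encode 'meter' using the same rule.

uiumv

The shifts repeat in a cycle of length 3: positions 0,1,… shift by +8, +4, +1, then the pattern repeats.
Applying it to meter: m+8=u, e+4=i, t+1=u, e+8=m, r+4=v.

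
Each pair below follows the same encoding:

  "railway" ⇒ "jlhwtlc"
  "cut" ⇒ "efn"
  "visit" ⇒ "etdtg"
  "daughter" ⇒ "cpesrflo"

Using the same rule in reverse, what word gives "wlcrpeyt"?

integral

The output letters match the input read backwards, each shifted +11: railway reversed is yawliar. Two steps: reverse the string, then apply a Caesar shift of +11.
Reversing it on wlcrpeyt: shift back: w−11=l, l−11=a, c−11=r, r−11=g, p−11=e, e−11=t, y−11=n, t−11=i → largetni; then reverse → integral.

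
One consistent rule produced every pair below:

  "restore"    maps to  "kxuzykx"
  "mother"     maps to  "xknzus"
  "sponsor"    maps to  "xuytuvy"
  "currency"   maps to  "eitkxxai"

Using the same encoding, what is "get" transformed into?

zkm

The output letters match the input read backwards, each shifted +6: restore reversed is erotser. The word is reversed, then every letter is shifted forward by 6.
On get: reverse → teg; then shift: t+6=z, e+6=k, g+6=m.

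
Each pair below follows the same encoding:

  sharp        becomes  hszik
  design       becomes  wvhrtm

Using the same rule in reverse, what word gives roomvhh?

illness

Each pair mirrors across the alphabet (s↔h, h↔s, a↔z): positions sum to 25. Letters are reflected about the middle of the alphabet (position → 25−position): Atbash.
Undoing it on roomvhh: r↔i, o↔l, o↔l, m↔n, v↔e, h↔s, h↔s.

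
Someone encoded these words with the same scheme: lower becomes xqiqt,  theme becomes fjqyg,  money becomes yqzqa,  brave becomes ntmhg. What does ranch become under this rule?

dczoj

Shifts by position in lower: pos 0: l→x (+12), pos 1: o→q (+2), pos 2: w→i (+12), pos 3: e→q (+12), pos 4: r→t (+2) — repeating every 3. The shifts repeat in a cycle of length 3: positions 0,1,… shift by +12, +2, +12, then the pattern repeats.
On ranch: r+12=d, a+2=c, n+12=z, c+12=o, h+2=j.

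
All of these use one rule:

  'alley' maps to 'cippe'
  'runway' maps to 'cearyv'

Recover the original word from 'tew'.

The output letters match the input read backwards, each shifted +4: alley reversed is yella. The word is reversed, then every letter is shifted forward by 4.
Undoing it on tew: shift back: t−4=p, e−4=a, w−4=s → pas; then reverse → sap.

sap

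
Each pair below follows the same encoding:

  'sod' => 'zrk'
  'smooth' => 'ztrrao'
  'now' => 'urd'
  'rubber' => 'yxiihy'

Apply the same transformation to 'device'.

khcljh

The rule splits by letter class: vowels +3, consonants +7.
For device: d(cons)+7=k, e(vowel)+3=h, v(cons)+7=c, i(vowel)+3=l, c(cons)+7=j, e(vowel)+3=h.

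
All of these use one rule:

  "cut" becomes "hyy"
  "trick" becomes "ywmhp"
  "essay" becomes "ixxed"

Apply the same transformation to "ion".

The shift depends on letter class: consonant c→h is +5, but vowel u→y is +4. Vowels shift forward by 4 and consonants shift forward by 5.
Applying it to ion: i(vowel)+4=m, o(vowel)+4=s, n(cons)+5=s.

mss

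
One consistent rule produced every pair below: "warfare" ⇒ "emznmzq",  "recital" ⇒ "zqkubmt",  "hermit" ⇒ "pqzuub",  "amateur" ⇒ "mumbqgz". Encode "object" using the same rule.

The shift depends on letter class: consonant w→e is +8, but vowel a→m is +12. The rule splits by letter class: vowels +12, consonants +8.
On object: o(vowel)+12=a, b(cons)+8=j, j(cons)+8=r, e(vowel)+12=q, c(cons)+8=k, t(cons)+8=b.

ajrqkb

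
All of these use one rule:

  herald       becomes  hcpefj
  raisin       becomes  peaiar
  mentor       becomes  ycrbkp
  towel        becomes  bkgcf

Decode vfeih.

h(7)→h(7) and e(4)→c(2) fit y≡19x+4 (mod 26); the inverse of 19 mod 26 is 11. Treating letters as 0–25, the rule is x ↦ 19x + 4 (mod 26).
Reversing it on vfeih: v(21)→11·(21−4)≡5=f; f(5)→11·(5−4)≡11=l; e(4)→11·(4−4)≡0=a; i(8)→11·(8−4)≡18=s; h(7)→11·(7−4)≡7=h (all mod 26).

flash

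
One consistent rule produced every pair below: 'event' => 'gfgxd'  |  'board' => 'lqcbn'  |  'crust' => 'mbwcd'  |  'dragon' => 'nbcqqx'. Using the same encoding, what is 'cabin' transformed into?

mclkx

Two shifts are in play — +2 for a/e/i/o/u, +10 for every other letter.
On cabin: c(cons)+10=m, a(vowel)+2=c, b(cons)+10=l, i(vowel)+2=k, n(cons)+10=x.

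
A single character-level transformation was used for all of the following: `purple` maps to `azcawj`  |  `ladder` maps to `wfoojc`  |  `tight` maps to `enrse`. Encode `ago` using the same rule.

frt

Vowels shift forward by 5 and consonants shift forward by 11.
Applying it to ago: a(vowel)+5=f, g(cons)+11=r, o(vowel)+5=t.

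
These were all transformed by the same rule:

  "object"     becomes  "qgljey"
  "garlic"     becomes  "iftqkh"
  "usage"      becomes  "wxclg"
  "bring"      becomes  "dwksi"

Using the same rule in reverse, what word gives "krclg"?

image

Shifts by position in object: pos 0: o→q (+2), pos 1: b→g (+5), pos 2: j→l (+2), pos 3: e→j (+5) — repeating every 2. It's a Vigenère-style cipher with numeric key [2,5]: position i shifts by key[i mod 2].
Decoding krclg: k−2=i, r−5=m, c−2=a, l−5=g, g−2=e.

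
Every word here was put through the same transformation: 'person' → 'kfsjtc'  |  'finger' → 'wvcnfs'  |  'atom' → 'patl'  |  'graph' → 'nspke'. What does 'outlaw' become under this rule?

This is an affine cipher: with a=0,…,z=25, each position x becomes (17x+15) mod 26.
For outlaw: o(14)→17·14+15≡19=t; u(20)→17·20+15≡17=r; t(19)→17·19+15≡0=a; l(11)→17·11+15≡20=u; a(0)→17·0+15≡15=p; w(22)→17·22+15≡25=z (all mod 26).

traupz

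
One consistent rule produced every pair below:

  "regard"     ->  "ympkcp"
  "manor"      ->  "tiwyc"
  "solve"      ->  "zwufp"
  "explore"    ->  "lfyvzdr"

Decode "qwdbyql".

journey

The shift increases by 1 at each position, starting from +7: 7, 8, 9, ….
Decoding qwdbyql: q−7=j, w−8=o, d−9=u, b−10=r, y−11=n, q−12=e, l−13=y.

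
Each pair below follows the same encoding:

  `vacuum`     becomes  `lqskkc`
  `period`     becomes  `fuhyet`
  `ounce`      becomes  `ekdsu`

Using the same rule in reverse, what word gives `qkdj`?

Compare letters: v→l is +16, a→q is +16, c→s is +16 — a constant shift. Each letter is shifted forward by 16 in the alphabet (a Caesar shift of +16).
Reversing it on qkdj: q−16=a, k−16=u, d−16=n, j−16=t.

aunt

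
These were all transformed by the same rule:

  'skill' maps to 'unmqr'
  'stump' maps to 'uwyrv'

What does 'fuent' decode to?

In skill: s→u is +2, k→n is +3, i→m is +4, l→q is +5 — the shift increases by 1 each position. Letter i (0-indexed) is shifted by i+2, so successive shifts are 2, 3, 4, ….
Decoding fuent: f−2=d, u−3=r, e−4=a, n−5=i, t−6=n.

drain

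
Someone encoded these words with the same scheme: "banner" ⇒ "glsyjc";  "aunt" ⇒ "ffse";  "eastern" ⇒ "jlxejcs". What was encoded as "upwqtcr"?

Shifts by position in banner: pos 0: b→g (+5), pos 1: a→l (+11), pos 2: n→s (+5), pos 3: n→y (+11) — repeating every 2. It's a Vigenère-style cipher with numeric key [5,11]: position i shifts by key[i mod 2].
Decoding upwqtcr: u−5=p, p−11=e, w−5=r, q−11=f, t−5=o, c−11=r, r−5=m.

perform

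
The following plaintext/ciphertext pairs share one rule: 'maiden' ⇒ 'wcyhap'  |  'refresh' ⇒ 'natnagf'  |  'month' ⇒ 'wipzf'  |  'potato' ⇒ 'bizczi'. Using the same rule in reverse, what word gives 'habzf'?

depth

m(12)→w(22) and a(0)→c(2) fit y≡19x+2 (mod 26); the inverse of 19 mod 26 is 11. Each letter's alphabet position (a=0..z=25) is mapped through 19·x+2 mod 26 — an affine cipher.
Reversing it on habzf: h(7)→11·(7−2)≡3=d; a(0)→11·(0−2)≡4=e; b(1)→11·(1−2)≡15=p; z(25)→11·(25−2)≡19=t; f(5)→11·(5−2)≡7=h (all mod 26).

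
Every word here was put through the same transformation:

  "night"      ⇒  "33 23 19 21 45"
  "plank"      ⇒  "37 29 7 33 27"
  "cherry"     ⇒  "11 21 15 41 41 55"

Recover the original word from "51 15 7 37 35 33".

n(#14)→33 and i(#9)→23: differences scale by 2, so n = 2·pos + 5. Each letter becomes 2×(its alphabet position, a=1..z=26) + 5.
Undoing it on 51 15 7 37 35 33: 51→(51−5)÷2=23=w, 15→(15−5)÷2=5=e, 7→(7−5)÷2=1=a, 37→(37−5)÷2=16=p, 35→(35−5)÷2=15=o, 33→(33−5)÷2=14=n.

weapon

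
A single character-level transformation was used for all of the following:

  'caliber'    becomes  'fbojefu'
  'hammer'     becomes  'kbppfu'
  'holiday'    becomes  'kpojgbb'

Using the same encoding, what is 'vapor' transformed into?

The shift depends on letter class: consonant c→f is +3, but vowel a→b is +1. The rule splits by letter class: vowels +1, consonants +3.
Applying it to vapor: v(cons)+3=y, a(vowel)+1=b, p(cons)+3=s, o(vowel)+1=p, r(cons)+3=u.

ybspu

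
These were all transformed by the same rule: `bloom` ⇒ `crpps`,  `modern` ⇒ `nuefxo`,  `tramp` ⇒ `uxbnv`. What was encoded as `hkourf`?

A repeating key of period 3 is used — shifts +1, +6, +1 over and over.
Decoding hkourf: h−1=g, k−6=e, o−1=n, u−1=t, r−6=l, f−1=e.

gentle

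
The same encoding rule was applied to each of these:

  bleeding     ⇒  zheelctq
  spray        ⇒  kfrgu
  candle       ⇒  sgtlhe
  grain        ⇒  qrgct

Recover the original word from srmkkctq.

Each letter's alphabet position (a=0..z=25) is mapped through 19·x+6 mod 26 — an affine cipher.
Undoing it on srmkkctq: s(18)→11·(18−6)≡2=c; r(17)→11·(17−6)≡17=r; m(12)→11·(12−6)≡14=o; k(10)→11·(10−6)≡18=s; k(10)→11·(10−6)≡18=s; c(2)→11·(2−6)≡8=i; t(19)→11·(19−6)≡13=n; q(16)→11·(16−6)≡6=g (all mod 26).

crossing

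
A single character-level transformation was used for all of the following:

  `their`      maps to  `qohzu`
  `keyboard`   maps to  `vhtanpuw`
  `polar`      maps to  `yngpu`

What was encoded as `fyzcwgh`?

spindle

t(19)→q(16) and h(7)→o(14) fit y≡11x+15 (mod 26); the inverse of 11 mod 26 is 19. This is an affine cipher: with a=0,…,z=25, each position x becomes (11x+15) mod 26.
Decoding fyzcwgh: f(5)→19·(5−15)≡18=s; y(24)→19·(24−15)≡15=p; z(25)→19·(25−15)≡8=i; c(2)→19·(2−15)≡13=n; w(22)→19·(22−15)≡3=d; g(6)→19·(6−15)≡11=l; h(7)→19·(7−15)≡4=e (all mod 26).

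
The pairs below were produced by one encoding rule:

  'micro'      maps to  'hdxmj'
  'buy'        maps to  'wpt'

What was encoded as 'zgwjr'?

elbow

This is a Caesar cipher with shift 21.
Undoing it on zgwjr: z−21=e, g−21=l, w−21=b, j−21=o, r−21=w.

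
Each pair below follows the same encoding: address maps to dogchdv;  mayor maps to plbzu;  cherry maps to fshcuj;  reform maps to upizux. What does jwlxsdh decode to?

glimpse

Shifts by position in address: pos 0: a→d (+3), pos 1: d→o (+11), pos 2: d→g (+3), pos 3: r→c (+11) — repeating every 2. It's a Vigenère-style cipher with numeric key [3,11]: position i shifts by key[i mod 2].
Undoing it on jwlxsdh: j−3=g, w−11=l, l−3=i, x−11=m, s−3=p, d−11=s, h−3=e.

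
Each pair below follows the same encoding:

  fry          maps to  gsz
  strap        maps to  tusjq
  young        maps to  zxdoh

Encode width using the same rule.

xreui

The rule splits by letter class: vowels +9, consonants +1.
For width: w(cons)+1=x, i(vowel)+9=r, d(cons)+1=e, t(cons)+1=u, h(cons)+1=i.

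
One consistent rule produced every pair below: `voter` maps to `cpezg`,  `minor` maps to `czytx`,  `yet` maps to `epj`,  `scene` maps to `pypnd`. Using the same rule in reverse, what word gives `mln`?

cab

Two steps: reverse the string, then apply a Caesar shift of +11.
Reversing it on mln: shift back: m−11=b, l−11=a, n−11=c → bac; then reverse → cab.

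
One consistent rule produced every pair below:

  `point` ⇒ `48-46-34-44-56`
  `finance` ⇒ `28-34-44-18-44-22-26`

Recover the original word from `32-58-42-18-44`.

p(#16)→48 and o(#15)→46: differences scale by 2, so n = 2·pos + 16. The formula is n = 2×(alphabet index, a=1) + 16.
Reversing it on 32-58-42-18-44: 32→(32−16)÷2=8=h, 58→(58−16)÷2=21=u, 42→(42−16)÷2=13=m, 18→(18−16)÷2=1=a, 44→(44−16)÷2=14=n.

human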